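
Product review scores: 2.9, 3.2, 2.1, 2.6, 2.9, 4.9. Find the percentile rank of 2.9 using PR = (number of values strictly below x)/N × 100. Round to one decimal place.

33.3

N = 6.
Strictly below 2.9: 2. Equal to 2.9: 2.
PR = 2/6 × 100 = 33.3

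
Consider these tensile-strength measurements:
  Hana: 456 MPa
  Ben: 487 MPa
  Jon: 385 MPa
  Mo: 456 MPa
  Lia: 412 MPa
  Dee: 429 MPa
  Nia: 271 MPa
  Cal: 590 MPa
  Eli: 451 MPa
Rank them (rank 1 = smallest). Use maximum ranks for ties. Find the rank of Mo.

7

Sorted (ascending): 271, 385, 412, 429, 451, 456, 456, 487, 590
The 2 values of 456 occupy positions 6–7 → each gets rank 7.
Mo has value 456 MPa → rank 7.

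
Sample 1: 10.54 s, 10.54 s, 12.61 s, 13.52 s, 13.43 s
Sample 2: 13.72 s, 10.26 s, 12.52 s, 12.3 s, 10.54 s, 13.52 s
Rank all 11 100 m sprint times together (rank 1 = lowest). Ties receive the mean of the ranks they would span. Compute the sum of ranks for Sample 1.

Sorted (ascending): 10.26, 10.54, 10.54, 10.54, 12.3, 12.52, 12.61, 13.43, 13.52, 13.52, 13.72
The 3 values of 10.54 occupy positions 2–4 → average rank 3.
The 2 values of 13.52 occupy positions 9–10 → average rank (9+10)/2 = 9.5.
Sample 1 values → pooled ranks: 10.54→3, 10.54→3, 12.61→7, 13.52→9.5, 13.43→8
Rank sum = 3 + 3 + 7 + 9.5 + 8 = 30.5

30.5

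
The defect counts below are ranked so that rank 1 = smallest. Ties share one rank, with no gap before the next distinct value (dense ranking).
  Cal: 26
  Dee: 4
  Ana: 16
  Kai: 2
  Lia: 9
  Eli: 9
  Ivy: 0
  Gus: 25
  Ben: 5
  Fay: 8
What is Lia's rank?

Sorted (ascending): 0, 2, 4, 5, 8, 9, 9, 16, 25, 26
The 2 values of 9 share dense rank 6.
Remaining distinct values take the next consecutive integers.
Lia has value 9 → rank 6.

6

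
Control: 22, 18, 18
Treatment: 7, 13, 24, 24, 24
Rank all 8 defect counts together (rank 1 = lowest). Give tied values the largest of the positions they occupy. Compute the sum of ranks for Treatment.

Sorted (ascending): 7, 13, 18, 18, 22, 24, 24, 24
The 2 values of 18 occupy positions 3–4 → each gets rank 4.
The 3 values of 24 occupy positions 6–8 → each gets rank 8.
Treatment values → pooled ranks: 7→1, 13→2, 24→8, 24→8, 24→8
Rank sum = 1 + 2 + 8 + 8 + 8 = 27

27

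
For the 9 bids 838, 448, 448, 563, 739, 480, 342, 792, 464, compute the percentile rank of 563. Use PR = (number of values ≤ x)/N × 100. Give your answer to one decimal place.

66.7

N = 9.
Strictly below 563: 5. Equal to 563: 1.
PR = 6/9 × 100 = 66.7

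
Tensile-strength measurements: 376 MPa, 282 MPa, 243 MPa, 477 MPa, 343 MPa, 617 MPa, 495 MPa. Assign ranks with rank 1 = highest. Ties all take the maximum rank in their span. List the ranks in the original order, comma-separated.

Sorted (descending): 617, 495, 477, 376, 343, 282, 243
No ties — each value takes its position as its rank.

4, 6, 7, 3, 5, 1, 2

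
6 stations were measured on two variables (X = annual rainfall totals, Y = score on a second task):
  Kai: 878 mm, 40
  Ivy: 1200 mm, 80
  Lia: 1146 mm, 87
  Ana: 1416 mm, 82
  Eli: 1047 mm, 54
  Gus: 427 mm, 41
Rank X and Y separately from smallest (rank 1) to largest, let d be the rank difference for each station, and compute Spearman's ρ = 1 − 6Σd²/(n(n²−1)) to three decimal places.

Ranks of variable 1: 2, 5, 4, 6, 3, 1
Ranks of variable 2: 1, 4, 6, 5, 3, 2
d = r₁ − r₂: 1, 1, -2, 1, 0, -1
d²: 1, 1, 4, 1, 0, 1; Σd² = 8
ρ = 1 − 6·8/(6·35) = 1 − 48/210 = 0.771

0.771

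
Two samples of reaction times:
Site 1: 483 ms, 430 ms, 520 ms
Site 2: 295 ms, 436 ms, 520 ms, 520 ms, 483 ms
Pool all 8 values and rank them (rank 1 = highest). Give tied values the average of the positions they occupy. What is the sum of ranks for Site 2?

22.5

Sorted (descending): 520, 520, 520, 483, 483, 436, 430, 295
The 3 values of 520 occupy positions 1–3 → average rank 2.
The 2 values of 483 occupy positions 4–5 → average rank (4+5)/2 = 4.5.
Site 2 values → pooled ranks: 295→8, 436→6, 520→2, 520→2, 483→4.5
Rank sum = 8 + 6 + 2 + 2 + 4.5 = 22.5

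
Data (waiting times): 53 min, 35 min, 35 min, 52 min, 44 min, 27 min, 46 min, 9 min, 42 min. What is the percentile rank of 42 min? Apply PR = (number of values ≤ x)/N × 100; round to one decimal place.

55.6

N = 9.
Strictly below 42: 4. Equal to 42: 1.
PR = 5/9 × 100 = 55.6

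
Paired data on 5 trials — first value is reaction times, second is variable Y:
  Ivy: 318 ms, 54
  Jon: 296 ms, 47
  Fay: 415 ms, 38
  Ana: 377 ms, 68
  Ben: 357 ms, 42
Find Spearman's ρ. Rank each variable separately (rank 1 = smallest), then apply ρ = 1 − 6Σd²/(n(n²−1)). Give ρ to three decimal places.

Ranks of variable 1: 2, 1, 5, 4, 3
Ranks of variable 2: 4, 3, 1, 5, 2
d = r₁ − r₂: -2, -2, 4, -1, 1
d²: 4, 4, 16, 1, 1; Σd² = 26
ρ = 1 − 6·26/(5·24) = 1 − 156/120 = -0.300

-0.300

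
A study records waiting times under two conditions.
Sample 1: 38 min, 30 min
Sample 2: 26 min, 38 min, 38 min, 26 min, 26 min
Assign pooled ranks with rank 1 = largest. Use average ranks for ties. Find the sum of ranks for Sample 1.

Sorted (descending): 38, 38, 38, 30, 26, 26, 26
The 3 values of 38 occupy positions 1–3 → average rank 2.
The 3 values of 26 occupy positions 5–7 → average rank 6.
Sample 1 values → pooled ranks: 38→2, 30→4
Rank sum = 2 + 4 = 6

6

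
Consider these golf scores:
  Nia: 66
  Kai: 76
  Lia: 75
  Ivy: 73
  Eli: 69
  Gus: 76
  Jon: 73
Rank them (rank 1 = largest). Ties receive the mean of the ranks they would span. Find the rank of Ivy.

4.5

Sorted (descending): 76, 76, 75, 73, 73, 69, 66
The 2 values of 76 occupy positions 1–2 → average rank (1+2)/2 = 1.5.
The 2 values of 73 occupy positions 4–5 → average rank (4+5)/2 = 4.5.
Ivy has value 73 → rank 4.5.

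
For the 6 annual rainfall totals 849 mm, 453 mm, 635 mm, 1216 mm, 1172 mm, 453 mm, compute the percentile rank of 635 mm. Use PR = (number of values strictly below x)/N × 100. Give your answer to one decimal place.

33.3

N = 6.
Strictly below 635: 2. Equal to 635: 1.
PR = 2/6 × 100 = 33.3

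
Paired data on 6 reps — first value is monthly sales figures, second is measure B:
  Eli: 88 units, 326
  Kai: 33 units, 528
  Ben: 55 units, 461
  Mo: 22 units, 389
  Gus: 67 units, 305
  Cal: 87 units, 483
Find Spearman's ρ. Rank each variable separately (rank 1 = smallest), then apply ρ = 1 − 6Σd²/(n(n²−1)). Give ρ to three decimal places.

-0.314

Ranks of variable 1: 6, 2, 3, 1, 4, 5
Ranks of variable 2: 2, 6, 4, 3, 1, 5
d = r₁ − r₂: 4, -4, -1, -2, 3, 0
d²: 16, 16, 1, 4, 9, 0; Σd² = 46
ρ = 1 − 6·46/(6·35) = 1 − 276/210 = -0.314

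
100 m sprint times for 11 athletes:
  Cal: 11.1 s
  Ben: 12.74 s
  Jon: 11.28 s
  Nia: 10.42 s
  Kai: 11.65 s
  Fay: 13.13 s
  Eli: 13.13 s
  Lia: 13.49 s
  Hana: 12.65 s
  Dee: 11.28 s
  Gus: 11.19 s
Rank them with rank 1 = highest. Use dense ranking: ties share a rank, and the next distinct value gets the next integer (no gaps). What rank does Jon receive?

6

Sorted (descending): 13.49, 13.13, 13.13, 12.74, 12.65, 11.65, 11.28, 11.28, 11.19, 11.1, 10.42
The 2 values of 13.13 share dense rank 2.
The 2 values of 11.28 share dense rank 6.
Remaining distinct values take the next consecutive integers.
Jon has value 11.28 s → rank 6.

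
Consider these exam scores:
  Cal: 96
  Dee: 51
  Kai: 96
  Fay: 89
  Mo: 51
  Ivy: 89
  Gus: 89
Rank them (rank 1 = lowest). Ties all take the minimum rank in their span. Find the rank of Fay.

Sorted (ascending): 51, 51, 89, 89, 89, 96, 96
The 2 values of 51 occupy positions 1–2 → each gets rank 1.
The 3 values of 89 occupy positions 3–5 → each gets rank 3.
The 2 values of 96 occupy positions 6–7 → each gets rank 6.
Fay has value 89 → rank 3.

3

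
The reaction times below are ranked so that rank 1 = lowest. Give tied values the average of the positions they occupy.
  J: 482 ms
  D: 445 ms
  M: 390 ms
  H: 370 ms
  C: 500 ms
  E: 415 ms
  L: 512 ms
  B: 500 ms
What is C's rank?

6.5

Sorted (ascending): 370, 390, 415, 445, 482, 500, 500, 512
The 2 values of 500 occupy positions 6–7 → average rank (6+7)/2 = 6.5.
C has value 500 ms → rank 6.5.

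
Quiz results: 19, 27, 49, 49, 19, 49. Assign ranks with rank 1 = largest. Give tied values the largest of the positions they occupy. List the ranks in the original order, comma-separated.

6, 4, 3, 3, 6, 3

Sorted (descending): 49, 49, 49, 27, 19, 19
The 3 values of 49 occupy positions 1–3 → each gets rank 3.
The 2 values of 19 occupy positions 5–6 → each gets rank 6.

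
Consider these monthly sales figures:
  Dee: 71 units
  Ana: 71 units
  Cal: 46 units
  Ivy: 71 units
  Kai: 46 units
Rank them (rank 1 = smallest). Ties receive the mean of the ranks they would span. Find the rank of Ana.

Sorted (ascending): 46, 46, 71, 71, 71
The 2 values of 46 occupy positions 1–2 → average rank (1+2)/2 = 1.5.
The 3 values of 71 occupy positions 3–5 → average rank 4.
Ana has value 71 units → rank 4.

4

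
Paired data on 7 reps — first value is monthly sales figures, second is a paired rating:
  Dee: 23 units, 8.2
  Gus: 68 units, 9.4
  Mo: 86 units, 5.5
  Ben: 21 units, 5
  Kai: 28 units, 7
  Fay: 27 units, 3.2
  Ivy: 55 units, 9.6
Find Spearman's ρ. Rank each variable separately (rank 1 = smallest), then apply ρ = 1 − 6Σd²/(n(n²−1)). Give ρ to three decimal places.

Ranks of variable 1: 2, 6, 7, 1, 4, 3, 5
Ranks of variable 2: 5, 6, 3, 2, 4, 1, 7
d = r₁ − r₂: -3, 0, 4, -1, 0, 2, -2
d²: 9, 0, 16, 1, 0, 4, 4; Σd² = 34
ρ = 1 − 6·34/(7·48) = 1 − 204/336 = 0.393

0.393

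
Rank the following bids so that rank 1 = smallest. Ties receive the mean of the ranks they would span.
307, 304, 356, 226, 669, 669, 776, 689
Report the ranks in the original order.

3, 2, 4, 1, 5.5, 5.5, 8, 7

Sorted (ascending): 226, 304, 307, 356, 669, 669, 689, 776
The 2 values of 669 occupy positions 5–6 → average rank (5+6)/2 = 5.5.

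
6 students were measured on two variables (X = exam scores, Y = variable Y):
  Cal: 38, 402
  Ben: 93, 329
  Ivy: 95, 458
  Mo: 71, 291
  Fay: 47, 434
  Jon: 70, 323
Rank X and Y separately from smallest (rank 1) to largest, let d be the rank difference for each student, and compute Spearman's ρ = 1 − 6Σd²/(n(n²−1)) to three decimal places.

Ranks of variable 1: 1, 5, 6, 4, 2, 3
Ranks of variable 2: 4, 3, 6, 1, 5, 2
d = r₁ − r₂: -3, 2, 0, 3, -3, 1
d²: 9, 4, 0, 9, 9, 1; Σd² = 32
ρ = 1 − 6·32/(6·35) = 1 − 192/210 = 0.086

0.086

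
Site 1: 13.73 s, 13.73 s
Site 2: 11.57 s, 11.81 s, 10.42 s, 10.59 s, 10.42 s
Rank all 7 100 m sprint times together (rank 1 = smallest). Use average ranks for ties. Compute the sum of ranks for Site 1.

13

Sorted (ascending): 10.42, 10.42, 10.59, 11.57, 11.81, 13.73, 13.73
The 2 values of 10.42 occupy positions 1–2 → average rank (1+2)/2 = 1.5.
The 2 values of 13.73 occupy positions 6–7 → average rank (6+7)/2 = 6.5.
Site 1 values → pooled ranks: 13.73→6.5, 13.73→6.5
Rank sum = 6.5 + 6.5 = 13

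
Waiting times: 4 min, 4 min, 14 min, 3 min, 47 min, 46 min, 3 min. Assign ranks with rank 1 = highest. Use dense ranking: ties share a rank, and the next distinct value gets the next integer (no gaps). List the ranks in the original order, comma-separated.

Sorted (descending): 47, 46, 14, 4, 4, 3, 3
The 2 values of 4 share dense rank 4.
The 2 values of 3 share dense rank 5.
Remaining distinct values take the next consecutive integers.

4, 4, 3, 5, 1, 2, 5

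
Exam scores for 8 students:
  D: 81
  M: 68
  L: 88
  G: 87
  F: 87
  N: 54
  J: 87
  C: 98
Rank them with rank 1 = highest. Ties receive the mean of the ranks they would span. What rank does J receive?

4

Sorted (descending): 98, 88, 87, 87, 87, 81, 68, 54
The 3 values of 87 occupy positions 3–5 → average rank 4.
J has value 87 → rank 4.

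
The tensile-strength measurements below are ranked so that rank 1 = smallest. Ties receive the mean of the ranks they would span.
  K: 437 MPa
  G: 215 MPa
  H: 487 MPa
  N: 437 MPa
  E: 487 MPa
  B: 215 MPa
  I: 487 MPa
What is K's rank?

Sorted (ascending): 215, 215, 437, 437, 487, 487, 487
The 2 values of 215 occupy positions 1–2 → average rank (1+2)/2 = 1.5.
The 2 values of 437 occupy positions 3–4 → average rank (3+4)/2 = 3.5.
The 3 values of 487 occupy positions 5–7 → average rank 6.
K has value 437 MPa → rank 3.5.

3.5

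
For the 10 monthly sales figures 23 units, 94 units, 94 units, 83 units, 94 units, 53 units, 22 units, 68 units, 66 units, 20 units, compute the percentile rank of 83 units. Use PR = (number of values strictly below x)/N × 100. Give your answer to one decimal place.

N = 10.
Strictly below 83: 6. Equal to 83: 1.
PR = 6/10 × 100 = 60.0

60.0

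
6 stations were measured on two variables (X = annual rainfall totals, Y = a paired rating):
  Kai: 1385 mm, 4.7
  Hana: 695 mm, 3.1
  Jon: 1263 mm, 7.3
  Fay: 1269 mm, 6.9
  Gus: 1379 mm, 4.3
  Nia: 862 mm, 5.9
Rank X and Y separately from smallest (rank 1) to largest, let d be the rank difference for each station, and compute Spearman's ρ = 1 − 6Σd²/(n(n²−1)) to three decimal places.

0.086

Ranks of variable 1: 6, 1, 3, 4, 5, 2
Ranks of variable 2: 3, 1, 6, 5, 2, 4
d = r₁ − r₂: 3, 0, -3, -1, 3, -2
d²: 9, 0, 9, 1, 9, 4; Σd² = 32
ρ = 1 − 6·32/(6·35) = 1 − 192/210 = 0.086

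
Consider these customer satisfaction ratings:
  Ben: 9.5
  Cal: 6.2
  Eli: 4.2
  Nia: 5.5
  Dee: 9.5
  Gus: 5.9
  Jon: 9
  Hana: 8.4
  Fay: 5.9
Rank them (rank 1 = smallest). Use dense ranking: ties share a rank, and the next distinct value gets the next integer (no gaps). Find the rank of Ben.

7

Sorted (ascending): 4.2, 5.5, 5.9, 5.9, 6.2, 8.4, 9, 9.5, 9.5
The 2 values of 5.9 share dense rank 3.
The 2 values of 9.5 share dense rank 7.
Remaining distinct values take the next consecutive integers.
Ben has value 9.5 → rank 7.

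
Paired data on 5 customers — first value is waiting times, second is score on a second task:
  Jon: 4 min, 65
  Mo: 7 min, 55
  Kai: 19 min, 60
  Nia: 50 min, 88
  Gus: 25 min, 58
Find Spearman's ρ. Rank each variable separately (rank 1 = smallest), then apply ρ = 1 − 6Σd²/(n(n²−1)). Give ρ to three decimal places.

Ranks of variable 1: 1, 2, 3, 5, 4
Ranks of variable 2: 4, 1, 3, 5, 2
d = r₁ − r₂: -3, 1, 0, 0, 2
d²: 9, 1, 0, 0, 4; Σd² = 14
ρ = 1 − 6·14/(5·24) = 1 − 84/120 = 0.300

0.300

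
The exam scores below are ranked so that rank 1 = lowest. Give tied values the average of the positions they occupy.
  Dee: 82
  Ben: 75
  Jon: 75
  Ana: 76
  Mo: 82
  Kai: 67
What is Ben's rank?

2.5

Sorted (ascending): 67, 75, 75, 76, 82, 82
The 2 values of 75 occupy positions 2–3 → average rank (2+3)/2 = 2.5.
The 2 values of 82 occupy positions 5–6 → average rank (5+6)/2 = 5.5.
Ben has value 75 → rank 2.5.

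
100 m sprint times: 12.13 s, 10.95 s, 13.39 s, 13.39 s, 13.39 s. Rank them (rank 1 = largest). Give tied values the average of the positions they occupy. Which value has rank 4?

12.13

Sorted (descending): 13.39, 13.39, 13.39, 12.13, 10.95
The 3 values of 13.39 occupy positions 1–3 → average rank 2.
Rank 4 → value 12.13.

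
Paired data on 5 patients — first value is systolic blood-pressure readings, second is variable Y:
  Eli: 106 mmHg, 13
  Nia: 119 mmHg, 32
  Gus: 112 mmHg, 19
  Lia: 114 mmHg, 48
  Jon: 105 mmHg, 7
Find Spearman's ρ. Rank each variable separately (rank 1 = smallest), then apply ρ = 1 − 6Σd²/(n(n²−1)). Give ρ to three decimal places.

0.900

Ranks of variable 1: 2, 5, 3, 4, 1
Ranks of variable 2: 2, 4, 3, 5, 1
d = r₁ − r₂: 0, 1, 0, -1, 0
d²: 0, 1, 0, 1, 0; Σd² = 2
ρ = 1 − 6·2/(5·24) = 1 − 12/120 = 0.900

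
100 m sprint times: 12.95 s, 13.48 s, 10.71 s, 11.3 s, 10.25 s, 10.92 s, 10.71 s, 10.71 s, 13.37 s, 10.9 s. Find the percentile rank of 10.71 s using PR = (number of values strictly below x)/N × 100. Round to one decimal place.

10.0

N = 10.
Strictly below 10.71: 1. Equal to 10.71: 3.
PR = 1/10 × 100 = 10.0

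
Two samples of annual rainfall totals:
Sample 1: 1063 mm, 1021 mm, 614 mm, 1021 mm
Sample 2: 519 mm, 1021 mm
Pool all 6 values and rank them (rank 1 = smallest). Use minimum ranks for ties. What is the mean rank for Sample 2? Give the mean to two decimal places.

2.00

Sorted (ascending): 519, 614, 1021, 1021, 1021, 1063
The 3 values of 1021 occupy positions 3–5 → each gets rank 3.
Sample 2 values → pooled ranks: 519→1, 1021→3
Mean rank = (1 + 3) / 2 = 2.00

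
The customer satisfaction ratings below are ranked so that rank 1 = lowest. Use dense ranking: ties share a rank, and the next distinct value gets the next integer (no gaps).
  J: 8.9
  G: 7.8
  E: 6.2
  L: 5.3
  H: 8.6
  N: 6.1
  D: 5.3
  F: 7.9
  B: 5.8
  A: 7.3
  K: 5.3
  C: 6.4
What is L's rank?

1

Sorted (ascending): 5.3, 5.3, 5.3, 5.8, 6.1, 6.2, 6.4, 7.3, 7.8, 7.9, 8.6, 8.9
The 3 values of 5.3 share dense rank 1.
Remaining distinct values take the next consecutive integers.
L has value 5.3 → rank 1.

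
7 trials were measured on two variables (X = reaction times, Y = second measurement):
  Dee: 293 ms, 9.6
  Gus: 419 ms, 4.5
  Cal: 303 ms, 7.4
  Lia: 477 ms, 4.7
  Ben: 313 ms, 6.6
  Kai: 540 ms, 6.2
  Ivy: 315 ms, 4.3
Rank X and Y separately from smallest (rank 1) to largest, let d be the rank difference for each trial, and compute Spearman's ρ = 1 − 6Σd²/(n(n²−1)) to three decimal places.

-0.643

Ranks of variable 1: 1, 5, 2, 6, 3, 7, 4
Ranks of variable 2: 7, 2, 6, 3, 5, 4, 1
d = r₁ − r₂: -6, 3, -4, 3, -2, 3, 3
d²: 36, 9, 16, 9, 4, 9, 9; Σd² = 92
ρ = 1 − 6·92/(7·48) = 1 − 552/336 = -0.643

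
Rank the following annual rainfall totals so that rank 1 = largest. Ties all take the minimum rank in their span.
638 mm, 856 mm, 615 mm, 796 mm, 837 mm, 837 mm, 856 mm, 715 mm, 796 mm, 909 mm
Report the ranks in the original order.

Sorted (descending): 909, 856, 856, 837, 837, 796, 796, 715, 638, 615
The 2 values of 856 occupy positions 2–3 → each gets rank 2.
The 2 values of 837 occupy positions 4–5 → each gets rank 4.
The 2 values of 796 occupy positions 6–7 → each gets rank 6.

9, 2, 10, 6, 4, 4, 2, 8, 6, 1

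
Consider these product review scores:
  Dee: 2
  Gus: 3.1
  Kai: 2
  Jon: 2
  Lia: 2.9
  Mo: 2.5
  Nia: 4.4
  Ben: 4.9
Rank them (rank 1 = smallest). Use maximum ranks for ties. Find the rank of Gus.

6

Sorted (ascending): 2, 2, 2, 2.5, 2.9, 3.1, 4.4, 4.9
The 3 values of 2 occupy positions 1–3 → each gets rank 3.
Gus has value 3.1 → rank 6.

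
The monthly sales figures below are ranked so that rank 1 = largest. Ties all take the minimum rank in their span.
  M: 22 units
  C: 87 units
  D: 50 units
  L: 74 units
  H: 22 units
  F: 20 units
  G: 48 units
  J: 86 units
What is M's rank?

Sorted (descending): 87, 86, 74, 50, 48, 22, 22, 20
The 2 values of 22 occupy positions 6–7 → each gets rank 6.
M has value 22 units → rank 6.

6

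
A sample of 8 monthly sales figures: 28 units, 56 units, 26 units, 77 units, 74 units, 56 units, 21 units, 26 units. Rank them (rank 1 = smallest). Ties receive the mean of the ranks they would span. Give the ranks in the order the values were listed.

4, 5.5, 2.5, 8, 7, 5.5, 1, 2.5

Sorted (ascending): 21, 26, 26, 28, 56, 56, 74, 77
The 2 values of 26 occupy positions 2–3 → average rank (2+3)/2 = 2.5.
The 2 values of 56 occupy positions 5–6 → average rank (5+6)/2 = 5.5.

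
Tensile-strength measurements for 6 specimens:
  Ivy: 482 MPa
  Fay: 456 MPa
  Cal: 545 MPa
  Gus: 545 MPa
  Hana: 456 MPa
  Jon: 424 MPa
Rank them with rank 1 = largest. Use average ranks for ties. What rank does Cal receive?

Sorted (descending): 545, 545, 482, 456, 456, 424
The 2 values of 545 occupy positions 1–2 → average rank (1+2)/2 = 1.5.
The 2 values of 456 occupy positions 4–5 → average rank (4+5)/2 = 4.5.
Cal has value 545 MPa → rank 1.5.

1.5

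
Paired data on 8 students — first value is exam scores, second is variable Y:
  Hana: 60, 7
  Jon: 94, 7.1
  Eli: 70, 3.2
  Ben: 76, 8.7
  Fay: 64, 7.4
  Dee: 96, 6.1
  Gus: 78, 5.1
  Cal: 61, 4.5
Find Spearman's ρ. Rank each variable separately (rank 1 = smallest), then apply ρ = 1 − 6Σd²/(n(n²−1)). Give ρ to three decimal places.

Ranks of variable 1: 1, 7, 4, 5, 3, 8, 6, 2
Ranks of variable 2: 5, 6, 1, 8, 7, 4, 3, 2
d = r₁ − r₂: -4, 1, 3, -3, -4, 4, 3, 0
d²: 16, 1, 9, 9, 16, 16, 9, 0; Σd² = 76
ρ = 1 − 6·76/(8·63) = 1 − 456/504 = 0.095

0.095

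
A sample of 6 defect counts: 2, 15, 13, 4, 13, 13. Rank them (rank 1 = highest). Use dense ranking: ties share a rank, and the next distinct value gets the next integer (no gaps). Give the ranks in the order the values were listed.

Sorted (descending): 15, 13, 13, 13, 4, 2
The 3 values of 13 share dense rank 2.
Remaining distinct values take the next consecutive integers.

4, 1, 2, 3, 2, 2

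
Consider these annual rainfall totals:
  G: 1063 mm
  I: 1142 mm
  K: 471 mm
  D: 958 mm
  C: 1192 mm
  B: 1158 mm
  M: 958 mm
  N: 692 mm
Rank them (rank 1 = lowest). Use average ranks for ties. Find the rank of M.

3.5

Sorted (ascending): 471, 692, 958, 958, 1063, 1142, 1158, 1192
The 2 values of 958 occupy positions 3–4 → average rank (3+4)/2 = 3.5.
M has value 958 mm → rank 3.5.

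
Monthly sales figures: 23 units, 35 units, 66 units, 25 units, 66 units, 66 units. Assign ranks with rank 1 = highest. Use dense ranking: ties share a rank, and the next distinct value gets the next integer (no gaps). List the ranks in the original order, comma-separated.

4, 2, 1, 3, 1, 1

Sorted (descending): 66, 66, 66, 35, 25, 23
The 3 values of 66 share dense rank 1.
Remaining distinct values take the next consecutive integers.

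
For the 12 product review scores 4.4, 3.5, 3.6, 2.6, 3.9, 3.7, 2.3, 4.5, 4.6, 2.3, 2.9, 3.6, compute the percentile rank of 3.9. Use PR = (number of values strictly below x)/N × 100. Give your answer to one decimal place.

66.7

N = 12.
Strictly below 3.9: 8. Equal to 3.9: 1.
PR = 8/12 × 100 = 66.7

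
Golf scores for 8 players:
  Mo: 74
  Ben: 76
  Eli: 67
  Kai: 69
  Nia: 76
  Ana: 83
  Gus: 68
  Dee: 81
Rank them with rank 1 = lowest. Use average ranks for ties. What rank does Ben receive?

5.5

Sorted (ascending): 67, 68, 69, 74, 76, 76, 81, 83
The 2 values of 76 occupy positions 5–6 → average rank (5+6)/2 = 5.5.
Ben has value 76 → rank 5.5.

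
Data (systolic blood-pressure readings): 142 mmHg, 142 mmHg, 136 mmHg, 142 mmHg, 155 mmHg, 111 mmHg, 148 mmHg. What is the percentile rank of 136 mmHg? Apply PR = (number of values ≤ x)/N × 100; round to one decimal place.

N = 7.
Strictly below 136: 1. Equal to 136: 1.
PR = 2/7 × 100 = 28.6

28.6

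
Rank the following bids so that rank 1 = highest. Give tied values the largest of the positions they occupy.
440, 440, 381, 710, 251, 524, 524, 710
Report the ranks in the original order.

6, 6, 7, 2, 8, 4, 4, 2

Sorted (descending): 710, 710, 524, 524, 440, 440, 381, 251
The 2 values of 710 occupy positions 1–2 → each gets rank 2.
The 2 values of 524 occupy positions 3–4 → each gets rank 4.
The 2 values of 440 occupy positions 5–6 → each gets rank 6.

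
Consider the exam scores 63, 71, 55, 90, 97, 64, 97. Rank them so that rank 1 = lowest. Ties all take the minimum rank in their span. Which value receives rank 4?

71

Sorted (ascending): 55, 63, 64, 71, 90, 97, 97
The 2 values of 97 occupy positions 6–7 → each gets rank 6.
Rank 4 → value 71.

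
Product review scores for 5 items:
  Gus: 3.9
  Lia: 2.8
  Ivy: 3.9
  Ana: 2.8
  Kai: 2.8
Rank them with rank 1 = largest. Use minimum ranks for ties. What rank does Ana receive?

Sorted (descending): 3.9, 3.9, 2.8, 2.8, 2.8
The 2 values of 3.9 occupy positions 1–2 → each gets rank 1.
The 3 values of 2.8 occupy positions 3–5 → each gets rank 3.
Ana has value 2.8 → rank 3.

3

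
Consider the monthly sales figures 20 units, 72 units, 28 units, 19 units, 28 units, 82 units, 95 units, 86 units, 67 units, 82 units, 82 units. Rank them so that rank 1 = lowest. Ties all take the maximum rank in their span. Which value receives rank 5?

Sorted (ascending): 19, 20, 28, 28, 67, 72, 82, 82, 82, 86, 95
The 2 values of 28 occupy positions 3–4 → each gets rank 4.
The 3 values of 82 occupy positions 7–9 → each gets rank 9.
Rank 5 → value 67.

67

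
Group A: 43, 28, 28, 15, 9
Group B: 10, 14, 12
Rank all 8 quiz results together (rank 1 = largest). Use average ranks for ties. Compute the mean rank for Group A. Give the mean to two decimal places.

3.60

Sorted (descending): 43, 28, 28, 15, 14, 12, 10, 9
The 2 values of 28 occupy positions 2–3 → average rank (2+3)/2 = 2.5.
Group A values → pooled ranks: 43→1, 28→2.5, 28→2.5, 15→4, 9→8
Mean rank = (1 + 2.5 + 2.5 + 4 + 8) / 5 = 3.60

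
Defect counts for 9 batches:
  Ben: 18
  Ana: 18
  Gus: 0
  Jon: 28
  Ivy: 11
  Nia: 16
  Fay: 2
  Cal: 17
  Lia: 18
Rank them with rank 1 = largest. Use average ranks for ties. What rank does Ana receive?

Sorted (descending): 28, 18, 18, 18, 17, 16, 11, 2, 0
The 3 values of 18 occupy positions 2–4 → average rank 3.
Ana has value 18 → rank 3.

3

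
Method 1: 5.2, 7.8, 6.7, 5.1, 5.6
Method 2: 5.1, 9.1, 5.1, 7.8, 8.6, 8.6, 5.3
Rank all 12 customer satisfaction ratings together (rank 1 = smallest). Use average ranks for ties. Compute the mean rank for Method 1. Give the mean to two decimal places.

5.50

Sorted (ascending): 5.1, 5.1, 5.1, 5.2, 5.3, 5.6, 6.7, 7.8, 7.8, 8.6, 8.6, 9.1
The 3 values of 5.1 occupy positions 1–3 → average rank 2.
The 2 values of 7.8 occupy positions 8–9 → average rank (8+9)/2 = 8.5.
The 2 values of 8.6 occupy positions 10–11 → average rank (10+11)/2 = 10.5.
Method 1 values → pooled ranks: 5.2→4, 7.8→8.5, 6.7→7, 5.1→2, 5.6→6
Mean rank = (4 + 8.5 + 7 + 2 + 6) / 5 = 5.50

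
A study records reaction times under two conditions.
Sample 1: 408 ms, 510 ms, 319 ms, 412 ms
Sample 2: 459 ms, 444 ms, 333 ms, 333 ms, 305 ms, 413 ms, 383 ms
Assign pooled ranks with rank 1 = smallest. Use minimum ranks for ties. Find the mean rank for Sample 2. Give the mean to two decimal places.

5.57

Sorted (ascending): 305, 319, 333, 333, 383, 408, 412, 413, 444, 459, 510
The 2 values of 333 occupy positions 3–4 → each gets rank 3.
Sample 2 values → pooled ranks: 459→10, 444→9, 333→3, 333→3, 305→1, 413→8, 383→5
Mean rank = (10 + 9 + 3 + 3 + 1 + 8 + 5) / 7 = 5.57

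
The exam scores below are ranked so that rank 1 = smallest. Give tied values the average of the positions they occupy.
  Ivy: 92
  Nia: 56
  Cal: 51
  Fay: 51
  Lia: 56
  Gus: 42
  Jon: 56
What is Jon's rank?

Sorted (ascending): 42, 51, 51, 56, 56, 56, 92
The 2 values of 51 occupy positions 2–3 → average rank (2+3)/2 = 2.5.
The 3 values of 56 occupy positions 4–6 → average rank 5.
Jon has value 56 → rank 5.

5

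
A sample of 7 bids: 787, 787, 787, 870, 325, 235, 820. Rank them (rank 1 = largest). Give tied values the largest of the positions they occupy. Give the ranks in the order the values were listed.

Sorted (descending): 870, 820, 787, 787, 787, 325, 235
The 3 values of 787 occupy positions 3–5 → each gets rank 5.

5, 5, 5, 1, 6, 7, 2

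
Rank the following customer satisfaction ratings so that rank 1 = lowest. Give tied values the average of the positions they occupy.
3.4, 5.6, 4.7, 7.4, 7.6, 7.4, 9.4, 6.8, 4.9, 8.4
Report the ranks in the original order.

Sorted (ascending): 3.4, 4.7, 4.9, 5.6, 6.8, 7.4, 7.4, 7.6, 8.4, 9.4
The 2 values of 7.4 occupy positions 6–7 → average rank (6+7)/2 = 6.5.

1, 4, 2, 6.5, 8, 6.5, 10, 5, 3, 9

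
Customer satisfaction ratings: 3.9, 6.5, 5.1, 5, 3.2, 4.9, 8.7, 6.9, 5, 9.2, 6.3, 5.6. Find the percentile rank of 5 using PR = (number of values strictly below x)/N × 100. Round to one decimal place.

25.0

N = 12.
Strictly below 5: 3. Equal to 5: 2.
PR = 3/12 × 100 = 25.0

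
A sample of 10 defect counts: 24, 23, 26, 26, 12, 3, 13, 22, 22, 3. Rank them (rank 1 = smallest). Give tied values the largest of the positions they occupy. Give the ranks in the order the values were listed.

8, 7, 10, 10, 3, 2, 4, 6, 6, 2

Sorted (ascending): 3, 3, 12, 13, 22, 22, 23, 24, 26, 26
The 2 values of 3 occupy positions 1–2 → each gets rank 2.
The 2 values of 22 occupy positions 5–6 → each gets rank 6.
The 2 values of 26 occupy positions 9–10 → each gets rank 10.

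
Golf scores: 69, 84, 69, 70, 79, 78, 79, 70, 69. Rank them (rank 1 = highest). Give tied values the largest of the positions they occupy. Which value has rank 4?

Sorted (descending): 84, 79, 79, 78, 70, 70, 69, 69, 69
The 2 values of 79 occupy positions 2–3 → each gets rank 3.
The 2 values of 70 occupy positions 5–6 → each gets rank 6.
The 3 values of 69 occupy positions 7–9 → each gets rank 9.
Rank 4 → value 78.

78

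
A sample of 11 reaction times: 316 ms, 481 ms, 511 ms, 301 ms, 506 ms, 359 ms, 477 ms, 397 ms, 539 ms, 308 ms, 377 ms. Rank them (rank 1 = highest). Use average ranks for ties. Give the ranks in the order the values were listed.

9, 4, 2, 11, 3, 8, 5, 6, 1, 10, 7

Sorted (descending): 539, 511, 506, 481, 477, 397, 377, 359, 316, 308, 301
No ties — each value takes its position as its rank.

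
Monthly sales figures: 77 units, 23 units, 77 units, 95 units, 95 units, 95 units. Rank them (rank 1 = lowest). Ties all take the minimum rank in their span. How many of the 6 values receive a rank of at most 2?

Sorted (ascending): 23, 77, 77, 95, 95, 95
The 2 values of 77 occupy positions 2–3 → each gets rank 2.
The 3 values of 95 occupy positions 4–6 → each gets rank 4.
Ranks ≤ 2: {1, 2, 2} → 3 values.

3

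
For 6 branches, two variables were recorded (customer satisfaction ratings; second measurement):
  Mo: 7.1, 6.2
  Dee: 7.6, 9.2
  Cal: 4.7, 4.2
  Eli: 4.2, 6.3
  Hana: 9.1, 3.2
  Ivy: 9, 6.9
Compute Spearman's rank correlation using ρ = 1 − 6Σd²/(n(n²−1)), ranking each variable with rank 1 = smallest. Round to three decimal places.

-0.086

Ranks of variable 1: 3, 4, 2, 1, 6, 5
Ranks of variable 2: 3, 6, 2, 4, 1, 5
d = r₁ − r₂: 0, -2, 0, -3, 5, 0
d²: 0, 4, 0, 9, 25, 0; Σd² = 38
ρ = 1 − 6·38/(6·35) = 1 − 228/210 = -0.086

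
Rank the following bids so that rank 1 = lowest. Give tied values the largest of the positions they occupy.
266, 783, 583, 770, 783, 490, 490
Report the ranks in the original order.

Sorted (ascending): 266, 490, 490, 583, 770, 783, 783
The 2 values of 490 occupy positions 2–3 → each gets rank 3.
The 2 values of 783 occupy positions 6–7 → each gets rank 7.

1, 7, 4, 5, 7, 3, 3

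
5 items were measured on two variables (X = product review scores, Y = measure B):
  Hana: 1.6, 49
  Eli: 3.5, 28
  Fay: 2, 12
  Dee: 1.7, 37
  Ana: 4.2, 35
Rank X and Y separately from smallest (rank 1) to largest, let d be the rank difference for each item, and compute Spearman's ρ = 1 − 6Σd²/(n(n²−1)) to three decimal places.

-0.600

Ranks of variable 1: 1, 4, 3, 2, 5
Ranks of variable 2: 5, 2, 1, 4, 3
d = r₁ − r₂: -4, 2, 2, -2, 2
d²: 16, 4, 4, 4, 4; Σd² = 32
ρ = 1 − 6·32/(5·24) = 1 − 192/120 = -0.600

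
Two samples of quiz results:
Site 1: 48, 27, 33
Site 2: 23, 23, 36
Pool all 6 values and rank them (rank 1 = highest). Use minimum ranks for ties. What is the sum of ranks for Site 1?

8

Sorted (descending): 48, 36, 33, 27, 23, 23
The 2 values of 23 occupy positions 5–6 → each gets rank 5.
Site 1 values → pooled ranks: 48→1, 27→4, 33→3
Rank sum = 1 + 4 + 3 = 8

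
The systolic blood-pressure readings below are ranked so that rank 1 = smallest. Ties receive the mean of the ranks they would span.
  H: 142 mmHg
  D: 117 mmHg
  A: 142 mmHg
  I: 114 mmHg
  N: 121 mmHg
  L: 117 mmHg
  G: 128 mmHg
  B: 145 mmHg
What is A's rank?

Sorted (ascending): 114, 117, 117, 121, 128, 142, 142, 145
The 2 values of 117 occupy positions 2–3 → average rank (2+3)/2 = 2.5.
The 2 values of 142 occupy positions 6–7 → average rank (6+7)/2 = 6.5.
A has value 142 mmHg → rank 6.5.

6.5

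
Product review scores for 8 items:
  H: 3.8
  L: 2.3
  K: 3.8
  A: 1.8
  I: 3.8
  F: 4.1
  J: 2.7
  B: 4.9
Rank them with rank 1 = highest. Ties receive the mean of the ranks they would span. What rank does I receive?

Sorted (descending): 4.9, 4.1, 3.8, 3.8, 3.8, 2.7, 2.3, 1.8
The 3 values of 3.8 occupy positions 3–5 → average rank 4.
I has value 3.8 → rank 4.

4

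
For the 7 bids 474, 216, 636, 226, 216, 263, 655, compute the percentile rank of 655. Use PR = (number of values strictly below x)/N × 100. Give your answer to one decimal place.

85.7

N = 7.
Strictly below 655: 6. Equal to 655: 1.
PR = 6/7 × 100 = 85.7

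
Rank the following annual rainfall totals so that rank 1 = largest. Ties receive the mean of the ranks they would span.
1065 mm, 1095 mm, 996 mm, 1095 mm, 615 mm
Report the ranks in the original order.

3, 1.5, 4, 1.5, 5

Sorted (descending): 1095, 1095, 1065, 996, 615
The 2 values of 1095 occupy positions 1–2 → average rank (1+2)/2 = 1.5.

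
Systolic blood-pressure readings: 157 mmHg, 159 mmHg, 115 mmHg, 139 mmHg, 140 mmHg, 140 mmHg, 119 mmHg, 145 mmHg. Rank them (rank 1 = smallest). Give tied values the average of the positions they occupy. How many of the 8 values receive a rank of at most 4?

3

Sorted (ascending): 115, 119, 139, 140, 140, 145, 157, 159
The 2 values of 140 occupy positions 4–5 → average rank (4+5)/2 = 4.5.
Ranks ≤ 4: {1, 2, 3} → 3 values.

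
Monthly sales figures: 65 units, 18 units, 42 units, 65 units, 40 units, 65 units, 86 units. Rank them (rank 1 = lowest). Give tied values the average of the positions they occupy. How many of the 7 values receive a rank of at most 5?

Sorted (ascending): 18, 40, 42, 65, 65, 65, 86
The 3 values of 65 occupy positions 4–6 → average rank 5.
Ranks ≤ 5: {1, 2, 3, 5, 5, 5} → 6 values.

6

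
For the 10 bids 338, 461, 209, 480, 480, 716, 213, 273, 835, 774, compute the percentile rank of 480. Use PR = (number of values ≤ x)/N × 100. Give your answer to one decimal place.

N = 10.
Strictly below 480: 5. Equal to 480: 2.
PR = 7/10 × 100 = 70.0

70.0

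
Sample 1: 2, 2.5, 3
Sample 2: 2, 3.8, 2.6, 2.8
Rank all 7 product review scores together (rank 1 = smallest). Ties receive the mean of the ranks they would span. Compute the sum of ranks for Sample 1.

Sorted (ascending): 2, 2, 2.5, 2.6, 2.8, 3, 3.8
The 2 values of 2 occupy positions 1–2 → average rank (1+2)/2 = 1.5.
Sample 1 values → pooled ranks: 2→1.5, 2.5→3, 3→6
Rank sum = 1.5 + 3 + 6 = 10.5

10.5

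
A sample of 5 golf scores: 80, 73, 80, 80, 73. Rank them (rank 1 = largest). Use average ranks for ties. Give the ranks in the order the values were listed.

2, 4.5, 2, 2, 4.5

Sorted (descending): 80, 80, 80, 73, 73
The 3 values of 80 occupy positions 1–3 → average rank 2.
The 2 values of 73 occupy positions 4–5 → average rank (4+5)/2 = 4.5.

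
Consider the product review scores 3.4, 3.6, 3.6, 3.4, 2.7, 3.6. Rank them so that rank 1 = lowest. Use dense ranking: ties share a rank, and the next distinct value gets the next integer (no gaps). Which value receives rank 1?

Sorted (ascending): 2.7, 3.4, 3.4, 3.6, 3.6, 3.6
The 2 values of 3.4 share dense rank 2.
The 3 values of 3.6 share dense rank 3.
Remaining distinct values take the next consecutive integers.
Rank 1 → value 2.7.

2.7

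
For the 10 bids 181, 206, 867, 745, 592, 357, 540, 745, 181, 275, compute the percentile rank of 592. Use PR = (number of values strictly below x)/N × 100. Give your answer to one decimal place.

N = 10.
Strictly below 592: 6. Equal to 592: 1.
PR = 6/10 × 100 = 60.0

60.0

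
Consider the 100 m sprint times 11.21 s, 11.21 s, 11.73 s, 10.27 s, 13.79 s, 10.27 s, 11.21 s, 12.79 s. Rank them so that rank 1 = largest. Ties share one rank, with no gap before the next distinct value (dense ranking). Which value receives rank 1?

13.79

Sorted (descending): 13.79, 12.79, 11.73, 11.21, 11.21, 11.21, 10.27, 10.27
The 3 values of 11.21 share dense rank 4.
The 2 values of 10.27 share dense rank 5.
Remaining distinct values take the next consecutive integers.
Rank 1 → value 13.79.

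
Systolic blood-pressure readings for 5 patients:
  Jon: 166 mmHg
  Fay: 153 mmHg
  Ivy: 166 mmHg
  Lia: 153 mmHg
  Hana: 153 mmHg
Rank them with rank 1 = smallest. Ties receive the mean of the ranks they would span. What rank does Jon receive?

4.5

Sorted (ascending): 153, 153, 153, 166, 166
The 3 values of 153 occupy positions 1–3 → average rank 2.
The 2 values of 166 occupy positions 4–5 → average rank (4+5)/2 = 4.5.
Jon has value 166 mmHg → rank 4.5.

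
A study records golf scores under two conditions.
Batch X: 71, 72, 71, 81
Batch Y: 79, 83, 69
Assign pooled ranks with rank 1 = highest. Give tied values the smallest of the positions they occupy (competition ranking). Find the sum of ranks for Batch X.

Sorted (descending): 83, 81, 79, 72, 71, 71, 69
The 2 values of 71 occupy positions 5–6 → each gets rank 5.
Batch X values → pooled ranks: 71→5, 72→4, 71→5, 81→2
Rank sum = 5 + 4 + 5 + 2 = 16

16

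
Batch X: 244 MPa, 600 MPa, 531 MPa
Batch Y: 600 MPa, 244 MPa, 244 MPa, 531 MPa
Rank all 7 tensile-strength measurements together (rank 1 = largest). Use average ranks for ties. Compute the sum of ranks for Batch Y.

17

Sorted (descending): 600, 600, 531, 531, 244, 244, 244
The 2 values of 600 occupy positions 1–2 → average rank (1+2)/2 = 1.5.
The 2 values of 531 occupy positions 3–4 → average rank (3+4)/2 = 3.5.
The 3 values of 244 occupy positions 5–7 → average rank 6.
Batch Y values → pooled ranks: 600→1.5, 244→6, 244→6, 531→3.5
Rank sum = 1.5 + 6 + 6 + 3.5 = 17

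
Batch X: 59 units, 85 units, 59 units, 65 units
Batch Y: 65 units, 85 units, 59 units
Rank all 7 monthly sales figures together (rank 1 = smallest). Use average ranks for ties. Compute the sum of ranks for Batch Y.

Sorted (ascending): 59, 59, 59, 65, 65, 85, 85
The 3 values of 59 occupy positions 1–3 → average rank 2.
The 2 values of 65 occupy positions 4–5 → average rank (4+5)/2 = 4.5.
The 2 values of 85 occupy positions 6–7 → average rank (6+7)/2 = 6.5.
Batch Y values → pooled ranks: 65→4.5, 85→6.5, 59→2
Rank sum = 4.5 + 6.5 + 2 = 13

13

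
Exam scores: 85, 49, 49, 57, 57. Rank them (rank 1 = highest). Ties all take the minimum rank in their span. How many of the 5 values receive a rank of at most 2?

Sorted (descending): 85, 57, 57, 49, 49
The 2 values of 57 occupy positions 2–3 → each gets rank 2.
The 2 values of 49 occupy positions 4–5 → each gets rank 4.
Ranks ≤ 2: {1, 2, 2} → 3 values.

3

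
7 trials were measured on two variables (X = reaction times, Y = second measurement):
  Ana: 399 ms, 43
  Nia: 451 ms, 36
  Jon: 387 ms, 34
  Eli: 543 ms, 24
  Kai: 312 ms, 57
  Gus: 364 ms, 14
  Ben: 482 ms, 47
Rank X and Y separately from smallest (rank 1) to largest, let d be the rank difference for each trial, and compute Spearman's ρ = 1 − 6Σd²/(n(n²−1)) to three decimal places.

Ranks of variable 1: 4, 5, 3, 7, 1, 2, 6
Ranks of variable 2: 5, 4, 3, 2, 7, 1, 6
d = r₁ − r₂: -1, 1, 0, 5, -6, 1, 0
d²: 1, 1, 0, 25, 36, 1, 0; Σd² = 64
ρ = 1 − 6·64/(7·48) = 1 − 384/336 = -0.143

-0.143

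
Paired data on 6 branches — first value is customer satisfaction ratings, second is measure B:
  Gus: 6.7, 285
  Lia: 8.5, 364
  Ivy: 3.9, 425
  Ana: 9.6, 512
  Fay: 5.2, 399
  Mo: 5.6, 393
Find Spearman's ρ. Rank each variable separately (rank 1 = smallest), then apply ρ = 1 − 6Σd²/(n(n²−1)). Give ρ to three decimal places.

-0.086

Ranks of variable 1: 4, 5, 1, 6, 2, 3
Ranks of variable 2: 1, 2, 5, 6, 4, 3
d = r₁ − r₂: 3, 3, -4, 0, -2, 0
d²: 9, 9, 16, 0, 4, 0; Σd² = 38
ρ = 1 − 6·38/(6·35) = 1 − 228/210 = -0.086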